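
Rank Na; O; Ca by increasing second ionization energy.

Consider each +1 ion: Na⁺ is the bare [Ne] core; O⁺ still has 5 valence electrons; Ca⁺ still has 1 valence electron.
Breaking into a closed-shell core is much more expensive than removing a leftover valence electron — Na has the largest IE_2 here.
Valence configurations: O⁺ [He]2s²2p³, Ca⁺ [Ar]4s¹.
Approximate IE_2 values (kJ/mol): Na 4562, O 3388, Ca 1145.
Putting it together, IE_2: Ca < O < Na.

Ca, O, Na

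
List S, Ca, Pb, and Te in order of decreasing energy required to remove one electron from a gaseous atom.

S > Te > Pb > Ca

S is in period 3, group 16; Ca is in period 4, group 2; Te is in period 5, group 16; Pb is in period 6, group 14.
IE₁ increases left→right with effective nuclear charge and decreases top→bottom as the valence shell moves farther out.
Here both period and group differ, so the two effects have to be weighed against each other.
Pb > Ca: period and group pull opposite ways; the across-period shift dominates (716 vs 590 kJ/mol).
Te > Pb: relative to Pb, both the across-period and down-group shifts push Te's first ionization energy up.
S > Te: S sits above Te in group 16, so the down-group effect alone puts S higher.
For reference (kJ/mol): S 1000, Ca 590, Te 869, Pb 716.
So from highest to lowest: S > Te > Pb > Ca.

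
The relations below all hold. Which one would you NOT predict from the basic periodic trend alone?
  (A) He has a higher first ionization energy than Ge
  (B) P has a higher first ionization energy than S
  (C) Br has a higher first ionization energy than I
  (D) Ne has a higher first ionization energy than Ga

(B)

The general trend: first ionization energy increases across a period and decreases down a group.
(A) He (period 1, group 18) vs Ge (period 4, group 14): the stated order agrees with the simple trend.
(B) P (period 3, group 15) vs S (period 3, group 16): the stated order contradicts the simple trend.
(C) Br (period 4, group 17) vs I (period 5, group 17): the stated order agrees with the simple trend.
(D) Ne (period 2, group 18) vs Ga (period 4, group 13): the stated order agrees with the simple trend.
The exception is (B): S (3p⁴) ionizes more easily than half-filled P (3p³) because the paired 3p electron in S is pushed out by e⁻–e⁻ repulsion.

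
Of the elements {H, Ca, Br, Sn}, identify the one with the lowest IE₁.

H is in period 1, group 1; Ca is in period 4, group 2; Br is in period 4, group 17; Sn is in period 5, group 14.
First ionization energy rises across a period (greater Z_eff holds electrons more tightly) and falls down a group (valence electrons are farther from the nucleus).
Here both period and group differ, so the two effects have to be weighed against each other.
Sn > Ca: period and group pull opposite ways; the across-period shift dominates (709 vs 590 kJ/mol).
Br > Sn: relative to Sn, both the across-period and down-group shifts push Br's first ionization energy up.
H > Br: the two effects oppose for this pair; the down-group effect wins (1312 vs 1140 kJ/mol).
Tabulated first ionization energy (kJ/mol): H 1312, Ca 590, Br 1140, Sn 709.
The lowest IE₁ among these belongs to Ca.

Ca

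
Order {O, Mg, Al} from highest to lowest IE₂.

O, Al, Mg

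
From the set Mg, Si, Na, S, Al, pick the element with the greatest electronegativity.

S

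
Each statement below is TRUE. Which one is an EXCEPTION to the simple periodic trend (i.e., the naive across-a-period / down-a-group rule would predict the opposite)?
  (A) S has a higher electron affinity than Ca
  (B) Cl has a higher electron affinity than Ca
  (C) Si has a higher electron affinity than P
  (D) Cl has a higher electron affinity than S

(C)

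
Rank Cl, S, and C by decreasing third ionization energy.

C, Cl, S

The third ionization energy removes an electron from the +2 ion. For each element: Cl²⁺ still has 5 valence electrons; S²⁺ still has 4 valence electrons; C²⁺ still has 2 valence electrons.
All are still removing valence electrons, so compare the +2 ions as you would atoms: IE_3 generally rises across a period (higher Z_eff) and falls down a group (larger shell), subject to the usual subshell exceptions.
Valence configurations: Cl²⁺ [Ne]3s²3p³, S²⁺ [Ne]3s²3p², C²⁺ [He]2s².
Tabulated IE_3 (kJ/mol): Cl 3822, S 3357, C 4620.
Putting it together, IE_3: S < Cl < C.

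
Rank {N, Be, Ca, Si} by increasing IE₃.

Si < N < Ca < Be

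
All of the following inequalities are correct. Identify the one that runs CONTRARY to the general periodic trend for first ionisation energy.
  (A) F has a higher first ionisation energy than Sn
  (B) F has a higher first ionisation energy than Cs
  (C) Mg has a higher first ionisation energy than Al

(C)

The general trend: first ionisation energy increases across a period and decreases down a group.
(A) F (period 2, group 17) vs Sn (period 5, group 14): the stated order agrees with the simple trend.
(B) F (period 2, group 17) vs Cs (period 6, group 1): the stated order agrees with the simple trend.
(C) Mg (period 3, group 2) vs Al (period 3, group 13): the stated order contradicts the simple trend.
The exception is (C): Al's single 3p electron is easier to remove than one from Mg's filled 3s².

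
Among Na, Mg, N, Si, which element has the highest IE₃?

The third ionization energy removes an electron from the +2 ion. For each element: Na²⁺ is already 1 electron into the core; Mg²⁺ is the bare [Ne] core; N²⁺ still has 3 valence electrons; Si²⁺ still has 2 valence electrons.
Core electrons are held far more tightly than valence electrons, so Na and Mg top the IE_3 order.
Valence configurations: N²⁺ [He]2s²2p¹, Si²⁺ [Ne]3s².
The numbers (kJ/mol): Na 6910, Mg 7733, N 4578, Si 3232.
Hence IE_3: Si < N < Na < Mg.

Mg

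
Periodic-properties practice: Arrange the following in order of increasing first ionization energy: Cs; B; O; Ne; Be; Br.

Across a period the outer electron is held more tightly (higher IE₁); down a group it sits in a higher shell, more shielded, and comes off more easily.
These span different periods and groups, so the two trends combine.
B > Cs: relative to Cs, both the across-period and down-group shifts push B's first ionization energy up.
Be > B: this pair runs against the simple trend — see the exception note.
Br > Be: the two effects oppose for this pair; the across-period effect wins (1140 vs 900 kJ/mol).
O > Br: period and group pull opposite ways; the down-group shift dominates (1314 vs 1140 kJ/mol).
Ne > O: Ne lies to the right of O in period 2, so the across-period effect alone puts Ne higher.
Note the exception: Be has a higher first ionization energy than B, contrary to the simple trend — removing B's lone 2p electron is easier than breaking Be's filled 2s².
Tabulated first ionization energy (kJ/mol): Be 900, B 801, O 1314, Ne 2081, Br 1140, Cs 376.
So from lowest to highest: Cs < B < Be < Br < O < Ne.

Cs, B, Be, Br, O, Ne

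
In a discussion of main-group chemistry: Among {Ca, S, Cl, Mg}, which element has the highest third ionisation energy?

Mg

Consider each +2 ion: Ca²⁺ is the bare [Ar] core; S²⁺ still has 4 valence electrons; Cl²⁺ still has 5 valence electrons; Mg²⁺ is the bare [Ne] core.
Breaking into a closed-shell core is much more expensive than removing a leftover valence electron — Ca and Mg have the largest IE_3 here.
Valence configurations: S²⁺ [Ne]3s²3p², Cl²⁺ [Ne]3s²3p³.
The numbers (kJ/mol): Ca 4912, S 3357, Cl 3822, Mg 7733.
Putting it together, IE_3: S < Cl < Ca < Mg.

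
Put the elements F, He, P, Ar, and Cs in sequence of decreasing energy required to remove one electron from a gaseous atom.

He > F > Ar > P > Cs

Across a period the outer electron is held more tightly (higher IE₁); down a group it sits in a higher shell, more shielded, and comes off more easily.
These span different periods and groups, so the two trends combine.
P > Cs: relative to Cs, both the across-period and down-group shifts push P's first ionization energy up.
Ar > P: both are in period 3; the period trend gives Ar the larger value.
F > Ar: period and group pull opposite ways; the down-group shift dominates (1681 vs 1521 kJ/mol).
He > F: relative to F, both the across-period and down-group shifts push He's first ionization energy up.
Tabulated first ionization energy (kJ/mol): He 2372, F 1681, P 1012, Ar 1521, Cs 376.
So from highest to lowest: He > F > Ar > P > Cs.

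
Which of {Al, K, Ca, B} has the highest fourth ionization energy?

B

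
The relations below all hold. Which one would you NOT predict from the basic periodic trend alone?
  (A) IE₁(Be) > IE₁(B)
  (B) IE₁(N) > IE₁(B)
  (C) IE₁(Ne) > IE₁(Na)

(A)

The general trend: first ionisation energy increases across a period and decreases down a group.
(A) Be (period 2, group 2) vs B (period 2, group 13): the stated order contradicts the simple trend.
(B) N (period 2, group 15) vs B (period 2, group 13): the stated order agrees with the simple trend.
(C) Ne (period 2, group 18) vs Na (period 3, group 1): the stated order agrees with the simple trend.
The exception is (A): removing B's lone 2p electron is easier than breaking Be's filled 2s².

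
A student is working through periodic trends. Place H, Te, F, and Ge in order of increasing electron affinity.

EA tends to increase across a period and decrease down a group, though the pattern is less regular than for IE or radius.
Here both period and group differ, so the two effects have to be weighed against each other.
Ge > H: the two effects oppose for this pair; the across-period effect wins (119 vs 73 kJ/mol).
Te > Ge: period and group pull opposite ways; the across-period shift dominates (190 vs 119 kJ/mol).
F > Te: relative to Te, both the across-period and down-group shifts push F's electron affinity up.
Tabulated electron affinity (kJ/mol): H 73, F 328, Ge 119, Te 190.
So from lowest to highest: H < Ge < Te < F.

H, Ge, Te, F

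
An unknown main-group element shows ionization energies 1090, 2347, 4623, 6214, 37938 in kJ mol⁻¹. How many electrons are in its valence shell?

4

Look for the largest jump between consecutive ionization energies: IE5/IE4 ≈ 6.1, far larger than any earlier ratio.
That jump marks the point where a core electron is being removed. So the atom has 4 valence electrons.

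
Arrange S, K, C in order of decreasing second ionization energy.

K, C, S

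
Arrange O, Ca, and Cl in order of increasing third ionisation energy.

Cl < Ca < O

IE_3 is the cost of taking one more electron from the +2 cation: O²⁺ still has 4 valence electrons; Ca²⁺ is the bare [Ar] core; Cl²⁺ still has 5 valence electrons.
Usually core removal costs more than valence removal, but here the competition is close: a tightly held n=2 valence electron can cost more to remove than an n=3 core electron, so the actual values have to decide it.
Valence configurations: O²⁺ [He]2s²2p², Cl²⁺ [Ne]3s²3p³.
The numbers (kJ/mol): O 5300, Ca 4912, Cl 3822.
So the third ionization energies run Cl < Ca < O.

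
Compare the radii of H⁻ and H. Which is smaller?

H

Forming H⁻ adds 1 electron to H. More electron–electron repulsion in the same shell, with unchanged nuclear charge, lets the cloud expand.
An anion is larger than its parent atom: H⁻ > H.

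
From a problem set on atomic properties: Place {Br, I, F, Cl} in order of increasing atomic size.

F is in period 2, group 17; Cl is in period 3, group 17; Br is in period 4, group 17; I is in period 5, group 17.
Moving right in a period, electrons are added to the same shell under a stronger nuclear pull, so atoms get smaller; moving down, a new shell is opened and atoms get larger.
All are in group 17, so atomic radius increases down the group.
So from smallest to largest: F < Cl < Br < I.

F < Cl < Br < I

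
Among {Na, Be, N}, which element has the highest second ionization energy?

Consider each +1 ion: Na⁺ is the bare [Ne] core; Be⁺ still has 1 valence electron; N⁺ still has 4 valence electrons.
Core electrons are held far more tightly than valence electrons, so Na tops the IE_2 order.
Valence configurations: Be⁺ [He]2s¹, N⁺ [He]2s²2p².
The numbers (kJ/mol): Na 4562, Be 1757, N 2856.
Putting it together, IE_2: Be < N < Na.

Na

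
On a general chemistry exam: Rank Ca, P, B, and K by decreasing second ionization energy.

K, B, P, Ca

Consider each +1 ion: Ca⁺ still has 1 valence electron; P⁺ still has 4 valence electrons; B⁺ still has 2 valence electrons; K⁺ is the bare [Ar] core.
Breaking into a closed-shell core is much more expensive than removing a leftover valence electron — K has the largest IE_2 here.
Valence configurations: Ca⁺ [Ar]4s¹, P⁺ [Ne]3s²3p², B⁺ [He]2s².
Approximate IE_2 values (kJ/mol): Ca 1145, P 1907, B 2427, K 3052.
So the second ionization energies run Ca < P < B < K.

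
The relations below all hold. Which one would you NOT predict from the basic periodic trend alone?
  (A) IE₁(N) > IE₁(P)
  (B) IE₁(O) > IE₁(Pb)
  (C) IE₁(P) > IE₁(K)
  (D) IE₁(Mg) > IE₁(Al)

(D)

The general trend: IE₁ increases across a period and decreases down a group.
(A) N (period 2, group 15) vs P (period 3, group 15): the stated order agrees with the simple trend.
(B) O (period 2, group 16) vs Pb (period 6, group 14): the stated order agrees with the simple trend.
(C) P (period 3, group 15) vs K (period 4, group 1): the stated order agrees with the simple trend.
(D) Mg (period 3, group 2) vs Al (period 3, group 13): the stated order contradicts the simple trend.
The exception is (D): Al's single 3p electron is easier to remove than one from Mg's filled 3s².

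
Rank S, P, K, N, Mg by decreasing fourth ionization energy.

Consider each +3 ion: S³⁺ still has 3 valence electrons; P³⁺ still has 2 valence electrons; K³⁺ is already 2 electrons into the core; N³⁺ still has 2 valence electrons; Mg³⁺ is already 1 electron into the core.
Usually core removal costs more than valence removal, but here the competition is close: a tightly held n=2 valence electron can cost more to remove than an n=3 core electron, so the actual values have to decide it.
Valence configurations: S³⁺ [Ne]3s²3p¹, P³⁺ [Ne]3s², N³⁺ [He]2s².
S³⁺ loses a lone 3p electron whereas P³⁺ must break into a filled 3s² pair, so IE_4(P) > IE_4(S) even though S has the higher nuclear charge.
The numbers (kJ/mol): S 4556, P 4964, K 5877, N 7475, Mg 10543.
Overall IE_4 order: S < P < K < N < Mg.

Mg, N, K, P, S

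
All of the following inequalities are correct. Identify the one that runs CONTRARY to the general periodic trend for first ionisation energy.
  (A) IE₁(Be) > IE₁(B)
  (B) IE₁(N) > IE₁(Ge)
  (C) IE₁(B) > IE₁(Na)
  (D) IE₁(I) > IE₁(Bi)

The general trend: first ionisation energy increases across a period and decreases down a group.
(A) Be (period 2, group 2) vs B (period 2, group 13): the stated order contradicts the simple trend.
(B) N (period 2, group 15) vs Ge (period 4, group 14): the stated order agrees with the simple trend.
(C) B (period 2, group 13) vs Na (period 3, group 1): the stated order agrees with the simple trend.
(D) I (period 5, group 17) vs Bi (period 6, group 15): the stated order agrees with the simple trend.
The exception is (A): removing B's lone 2p electron is easier than breaking Be's filled 2s².

(A)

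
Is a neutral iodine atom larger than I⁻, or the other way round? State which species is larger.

I⁻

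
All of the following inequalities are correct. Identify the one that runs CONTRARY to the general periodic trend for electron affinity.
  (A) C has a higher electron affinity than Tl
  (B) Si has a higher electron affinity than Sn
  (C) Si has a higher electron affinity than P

(C)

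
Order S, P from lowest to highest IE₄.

The fourth ionization energy removes an electron from the +3 ion. For each element: S³⁺ still has 3 valence electrons; P³⁺ still has 2 valence electrons.
All are still removing valence electrons, so compare the +3 ions as you would atoms: IE_4 generally rises across a period (higher Z_eff) and falls down a group (larger shell), subject to the usual subshell exceptions.
Valence configurations: S³⁺ [Ne]3s²3p¹, P³⁺ [Ne]3s².
S³⁺ loses a lone 3p electron whereas P³⁺ must break into a filled 3s² pair, so IE_4(P) > IE_4(S) even though S has the higher nuclear charge.
Approximate IE_4 values (kJ/mol): S 4556, P 4964.
Overall IE_4 order: S < P.

S < P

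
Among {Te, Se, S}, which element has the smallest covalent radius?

S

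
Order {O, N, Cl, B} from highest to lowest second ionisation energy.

O > N > B > Cl

IE_2 is the cost of taking one more electron from the +1 cation: O⁺ still has 5 valence electrons; N⁺ still has 4 valence electrons; Cl⁺ still has 6 valence electrons; B⁺ still has 2 valence electrons.
All are still removing valence electrons, so compare the +1 ions as you would atoms: IE_2 generally rises across a period (higher Z_eff) and falls down a group (larger shell), subject to the usual subshell exceptions.
Valence configurations: O⁺ [He]2s²2p³, N⁺ [He]2s²2p², Cl⁺ [Ne]3s²3p⁴, B⁺ [He]2s².
Tabulated IE_2 (kJ/mol): O 3388, N 2856, Cl 2298, B 2427.
So the second ionization energies run Cl < B < N < O.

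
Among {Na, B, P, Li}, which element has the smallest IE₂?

P

After 1 electron has been removed, what remains? Na⁺ is the bare [Ne] core; B⁺ still has 2 valence electrons; P⁺ still has 4 valence electrons; Li⁺ is the bare [He] core.
Pulling an electron out of a noble-gas core costs far more than removing a remaining valence electron, so Na and Li sit at the high end of IE_2.
Valence configurations: B⁺ [He]2s², P⁺ [Ne]3s²3p².
The numbers (kJ/mol): Na 4562, B 2427, P 1907, Li 7298.
So the second ionization energies run P < B < Na < Li.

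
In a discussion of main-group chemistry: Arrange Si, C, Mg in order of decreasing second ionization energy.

C > Si > Mg

Consider each +1 ion: Si⁺ still has 3 valence electrons; C⁺ still has 3 valence electrons; Mg⁺ still has 1 valence electron.
All are still removing valence electrons, so compare the +1 ions as you would atoms: IE_2 generally rises across a period (higher Z_eff) and falls down a group (larger shell), subject to the usual subshell exceptions.
Valence configurations: Si⁺ [Ne]3s²3p¹, C⁺ [He]2s²2p¹, Mg⁺ [Ne]3s¹.
Tabulated IE_2 (kJ/mol): Si 1577, C 2353, Mg 1451.
Overall IE_2 order: Mg < Si < C.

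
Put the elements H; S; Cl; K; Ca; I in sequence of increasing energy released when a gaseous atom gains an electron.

Ca < K < H < S < I < Cl

EA tends to increase across a period and decrease down a group, though the pattern is less regular than for IE or radius.
Neither a single period nor a single group — weigh both effects.
K > Ca: this pair runs against the simple trend — see the exception note.
H > K: H sits above K in group 1, so the down-group effect alone puts H higher.
S > H: the two effects oppose for this pair; the across-period effect wins (200 vs 73 kJ/mol).
I > S: the two effects oppose for this pair; the across-period effect wins (295 vs 200 kJ/mol).
Cl > I: Cl sits above I in group 17, so the down-group effect alone puts Cl higher.
Note the exception: K has a higher electron affinity than Ca, contrary to the simple trend — adding an electron to Ca (ns²) has to open a new, higher-energy np subshell, which is unfavourable.
Approximate values (kJ/mol): H 73, S 200, Cl 349, K 48, Ca 2, I 295.
So from lowest to highest: Ca < K < H < S < I < Cl.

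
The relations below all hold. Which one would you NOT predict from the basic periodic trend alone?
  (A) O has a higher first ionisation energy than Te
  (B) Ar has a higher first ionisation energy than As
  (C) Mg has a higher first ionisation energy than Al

The general trend: first ionisation energy increases across a period and decreases down a group.
(A) O (period 2, group 16) vs Te (period 5, group 16): the stated order agrees with the simple trend.
(B) Ar (period 3, group 18) vs As (period 4, group 15): the stated order agrees with the simple trend.
(C) Mg (period 3, group 2) vs Al (period 3, group 13): the stated order contradicts the simple trend.
The exception is (C): Al's single 3p electron is easier to remove than one from Mg's filled 3s².

(C)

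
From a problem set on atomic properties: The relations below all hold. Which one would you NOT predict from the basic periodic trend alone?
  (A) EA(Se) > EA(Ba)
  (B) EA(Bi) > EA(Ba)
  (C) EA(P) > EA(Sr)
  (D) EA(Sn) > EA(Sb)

The general trend: electron affinity increases across a period and decreases down a group.
(A) Se (period 4, group 16) vs Ba (period 6, group 2): the stated order agrees with the simple trend.
(B) Bi (period 6, group 15) vs Ba (period 6, group 2): the stated order agrees with the simple trend.
(C) P (period 3, group 15) vs Sr (period 5, group 2): the stated order agrees with the simple trend.
(D) Sn (period 5, group 14) vs Sb (period 5, group 15): the stated order contradicts the simple trend.
The exception is (D): adding an electron to Sb's half-filled 5p³ is unfavourable, so Sn has the more exothermic EA.

(D)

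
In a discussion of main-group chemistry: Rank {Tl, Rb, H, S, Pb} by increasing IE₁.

Rb, Tl, Pb, S, H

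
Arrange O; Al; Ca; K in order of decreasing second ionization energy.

O > K > Al > Ca

Consider each +1 ion: O⁺ still has 5 valence electrons; Al⁺ still has 2 valence electrons; Ca⁺ still has 1 valence electron; K⁺ is the bare [Ar] core.
Usually core removal costs more than valence removal, but here the competition is close: a tightly held n=2 valence electron can cost more to remove than an n=3 core electron, so the actual values have to decide it.
Valence configurations: O⁺ [He]2s²2p³, Al⁺ [Ne]3s², Ca⁺ [Ar]4s¹.
Tabulated IE_2 (kJ/mol): O 3388, Al 1817, Ca 1145, K 3052.
Hence IE_2: Ca < Al < K < O.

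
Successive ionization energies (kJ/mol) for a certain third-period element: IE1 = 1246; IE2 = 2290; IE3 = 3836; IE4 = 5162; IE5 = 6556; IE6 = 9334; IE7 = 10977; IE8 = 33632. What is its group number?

Look for the largest jump between consecutive ionization energies: IE8/IE7 ≈ 3.1, far larger than any earlier ratio.
That jump marks the point where a core electron is being removed. So the atom has 7 valence electrons.
A main-group element with 7 valence electrons is in group 17.

Group 17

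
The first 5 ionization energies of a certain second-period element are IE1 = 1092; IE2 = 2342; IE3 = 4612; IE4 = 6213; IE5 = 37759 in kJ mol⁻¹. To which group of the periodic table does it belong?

Look for the largest jump between consecutive ionization energies: IE5/IE4 ≈ 6.1, far larger than any earlier ratio.
That jump marks the point where a core electron is being removed. So the atom has 4 valence electrons.
A main-group element with 4 valence electrons is in group 14.

Group 14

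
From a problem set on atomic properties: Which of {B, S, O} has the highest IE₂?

O

IE_2 is the cost of taking one more electron from the +1 cation: B⁺ still has 2 valence electrons; S⁺ still has 5 valence electrons; O⁺ still has 5 valence electrons.
All are still removing valence electrons, so compare the +1 ions as you would atoms: IE_2 generally rises across a period (higher Z_eff) and falls down a group (larger shell), subject to the usual subshell exceptions.
Valence configurations: B⁺ [He]2s², S⁺ [Ne]3s²3p³, O⁺ [He]2s²2p³.
Tabulated IE_2 (kJ/mol): B 2427, S 2252, O 3388.
Overall IE_2 order: S < B < O.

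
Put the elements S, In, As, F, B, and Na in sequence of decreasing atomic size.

B is in period 2, group 13; F is in period 2, group 17; Na is in period 3, group 1; S is in period 3, group 16; As is in period 4, group 15; In is in period 5, group 13.
Radius decreases left→right (rising Z_eff, same n) and increases top→bottom (higher n).
Neither a single period nor a single group — weigh both effects.
B > F: both are in period 2; the period trend gives B the larger value.
S > B: period and group pull opposite ways; the down-group shift dominates (103 vs 85 pm).
As > S: relative to S, both the across-period and down-group shifts push As's atomic radius up.
In > As: both effects reinforce here, so In is clearly the larger of the two.
Na > In: the two effects oppose for this pair; the across-period effect wins (155 vs 142 pm).
For reference (pm): B 85, F 64, Na 155, S 103, As 121, In 142.
So from largest to smallest: Na > In > As > S > B > F.

Na > In > As > S > B > F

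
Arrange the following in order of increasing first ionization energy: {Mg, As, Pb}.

Pb, Mg, As

Mg is in period 3, group 2; As is in period 4, group 15; Pb is in period 6, group 14.
Across a period the outer electron is held more tightly (higher IE₁); down a group it sits in a higher shell, more shielded, and comes off more easily.
Neither a single period nor a single group — weigh both effects.
Mg > Pb: period and group pull opposite ways; the down-group shift dominates (738 vs 716 kJ/mol).
As > Mg: period and group pull opposite ways; the across-period shift dominates (947 vs 738 kJ/mol).
Approximate values (kJ/mol): Mg 738, As 947, Pb 716.
So from lowest to highest: Pb < Mg < As.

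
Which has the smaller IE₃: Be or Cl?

After 2 electrons have been removed, what remains? Be²⁺ is the bare [He] core; Cl²⁺ still has 5 valence electrons.
Pulling an electron out of a noble-gas core costs far more than removing a remaining valence electron, so Be sits at the high end of IE_3.
The numbers (kJ/mol): Be 14849, Cl 3822.
So the third ionization energies run Cl < Be.

Cl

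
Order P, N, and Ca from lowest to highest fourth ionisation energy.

The fourth ionization energy removes an electron from the +3 ion. For each element: P³⁺ still has 2 valence electrons; N³⁺ still has 2 valence electrons; Ca³⁺ is already 1 electron into the core.
Usually core removal costs more than valence removal, but here the competition is close: a tightly held n=2 valence electron can cost more to remove than an n=3 core electron, so the actual values have to decide it.
Valence configurations: P³⁺ [Ne]3s², N³⁺ [He]2s².
The numbers (kJ/mol): P 4964, N 7475, Ca 6491.
Putting it together, IE_4: P < Ca < N.

P < Ca < N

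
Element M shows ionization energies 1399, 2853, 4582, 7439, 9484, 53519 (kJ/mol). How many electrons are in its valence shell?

5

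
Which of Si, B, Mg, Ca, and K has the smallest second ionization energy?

Consider each +1 ion: Si⁺ still has 3 valence electrons; B⁺ still has 2 valence electrons; Mg⁺ still has 1 valence electron; Ca⁺ still has 1 valence electron; K⁺ is the bare [Ar] core.
Breaking into a closed-shell core is much more expensive than removing a leftover valence electron — K has the largest IE_2 here.
Valence configurations: Si⁺ [Ne]3s²3p¹, B⁺ [He]2s², Mg⁺ [Ne]3s¹, Ca⁺ [Ar]4s¹.
Tabulated IE_2 (kJ/mol): Si 1577, B 2427, Mg 1451, Ca 1145, K 3052.
Putting it together, IE_2: Ca < Mg < Si < B < K.

Ca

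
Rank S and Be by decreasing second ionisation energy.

S, Be

Consider each +1 ion: S⁺ still has 5 valence electrons; Be⁺ still has 1 valence electron.
All are still removing valence electrons, so compare the +1 ions as you would atoms: IE_2 generally rises across a period (higher Z_eff) and falls down a group (larger shell), subject to the usual subshell exceptions.
Valence configurations: S⁺ [Ne]3s²3p³, Be⁺ [He]2s¹.
Approximate IE_2 values (kJ/mol): S 2252, Be 1757.
So the second ionization energies run Be < S.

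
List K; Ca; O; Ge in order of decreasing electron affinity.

O is in period 2, group 16; K is in period 4, group 1; Ca is in period 4, group 2; Ge is in period 4, group 14.
EA tends to increase across a period and decrease down a group, though the pattern is less regular than for IE or radius.
Here both period and group differ, so the two effects have to be weighed against each other.
K > Ca: this pair runs against the simple trend — see the exception note.
Ge > K: both are in period 4; the period trend gives Ge the larger value.
O > Ge: both effects reinforce here, so O is clearly the higher of the two.
Note the exception: K has a higher electron affinity than Ca, contrary to the simple trend — adding an electron to Ca (ns²) has to open a new, higher-energy np subshell, which is unfavourable.
For reference (kJ/mol): O 141, K 48, Ca 2, Ge 119.
So from highest to lowest: O > Ge > K > Ca.

O > Ge > K > Ca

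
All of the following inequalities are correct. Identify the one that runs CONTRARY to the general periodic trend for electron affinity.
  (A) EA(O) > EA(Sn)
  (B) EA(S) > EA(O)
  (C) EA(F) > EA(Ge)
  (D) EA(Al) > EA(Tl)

The general trend: electron affinity increases across a period and decreases down a group.
(A) O (period 2, group 16) vs Sn (period 5, group 14): the stated order agrees with the simple trend.
(B) S (period 3, group 16) vs O (period 2, group 16): the stated order contradicts the simple trend.
(C) F (period 2, group 17) vs Ge (period 4, group 14): the stated order agrees with the simple trend.
(D) Al (period 3, group 13) vs Tl (period 6, group 13): the stated order agrees with the simple trend.
The exception is (B): the compact 2p subshell of O repels the added electron more than S's larger 3p does.

(B)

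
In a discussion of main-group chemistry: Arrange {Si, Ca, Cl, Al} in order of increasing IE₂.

Ca < Si < Al < Cl

IE_2 is the cost of taking one more electron from the +1 cation: Si⁺ still has 3 valence electrons; Ca⁺ still has 1 valence electron; Cl⁺ still has 6 valence electrons; Al⁺ still has 2 valence electrons.
All are still removing valence electrons, so compare the +1 ions as you would atoms: IE_2 generally rises across a period (higher Z_eff) and falls down a group (larger shell), subject to the usual subshell exceptions.
Valence configurations: Si⁺ [Ne]3s²3p¹, Ca⁺ [Ar]4s¹, Cl⁺ [Ne]3s²3p⁴, Al⁺ [Ne]3s².
Si⁺ loses a lone 3p electron whereas Al⁺ must break into a filled 3s² pair, so IE_2(Al) > IE_2(Si) even though Si has the higher nuclear charge.
The numbers (kJ/mol): Si 1577, Ca 1145, Cl 2298, Al 1817.
Putting it together, IE_2: Ca < Si < Al < Cl.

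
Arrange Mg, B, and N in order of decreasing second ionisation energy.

After 1 electron has been removed, what remains? Mg⁺ still has 1 valence electron; B⁺ still has 2 valence electrons; N⁺ still has 4 valence electrons.
All are still removing valence electrons, so compare the +1 ions as you would atoms: IE_2 generally rises across a period (higher Z_eff) and falls down a group (larger shell), subject to the usual subshell exceptions.
Valence configurations: Mg⁺ [Ne]3s¹, B⁺ [He]2s², N⁺ [He]2s²2p².
Approximate IE_2 values (kJ/mol): Mg 1451, B 2427, N 2856.
So the second ionization energies run Mg < B < N.

N > B > Mg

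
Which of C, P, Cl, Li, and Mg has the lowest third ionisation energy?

After 2 electrons have been removed, what remains? C²⁺ still has 2 valence electrons; P²⁺ still has 3 valence electrons; Cl²⁺ still has 5 valence electrons; Li²⁺ is already 1 electron into the core; Mg²⁺ is the bare [Ne] core.
Pulling an electron out of a noble-gas core costs far more than removing a remaining valence electron, so Mg and Li sit at the high end of IE_3.
Valence configurations: C²⁺ [He]2s², P²⁺ [Ne]3s²3p¹, Cl²⁺ [Ne]3s²3p³.
Approximate IE_3 values (kJ/mol): C 4620, P 2914, Cl 3822, Li 11815, Mg 7733.
Overall IE_3 order: P < Cl < C < Mg < Li.

P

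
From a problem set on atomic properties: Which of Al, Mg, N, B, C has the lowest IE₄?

The fourth ionization energy removes an electron from the +3 ion. For each element: Al³⁺ is the bare [Ne] core; Mg³⁺ is already 1 electron into the core; N³⁺ still has 2 valence electrons; B³⁺ is the bare [He] core; C³⁺ still has 1 valence electron.
Breaking into a closed-shell core is much more expensive than removing a leftover valence electron — Mg, Al and B have the largest IE_4 here.
Valence configurations: N³⁺ [He]2s², C³⁺ [He]2s¹.
The numbers (kJ/mol): Al 11577, Mg 10543, N 7475, B 25026, C 6223.
Putting it together, IE_4: C < N < Mg < Al < B.

C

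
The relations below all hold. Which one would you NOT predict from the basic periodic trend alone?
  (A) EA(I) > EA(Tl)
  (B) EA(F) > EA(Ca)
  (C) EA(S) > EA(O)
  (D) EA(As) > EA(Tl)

The general trend: electron affinity increases across a period and decreases down a group.
(A) I (period 5, group 17) vs Tl (period 6, group 13): the stated order agrees with the simple trend.
(B) F (period 2, group 17) vs Ca (period 4, group 2): the stated order agrees with the simple trend.
(C) S (period 3, group 16) vs O (period 2, group 16): the stated order contradicts the simple trend.
(D) As (period 4, group 15) vs Tl (period 6, group 13): the stated order agrees with the simple trend.
The exception is (C): the compact 2p subshell of O repels the added electron more than S's larger 3p does.

(C)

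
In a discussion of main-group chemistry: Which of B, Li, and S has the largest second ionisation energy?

After 1 electron has been removed, what remains? B⁺ still has 2 valence electrons; Li⁺ is the bare [He] core; S⁺ still has 5 valence electrons.
Core electrons are held far more tightly than valence electrons, so Li tops the IE_2 order.
Valence configurations: B⁺ [He]2s², S⁺ [Ne]3s²3p³.
Tabulated IE_2 (kJ/mol): B 2427, Li 7298, S 2252.
Overall IE_2 order: S < B < Li.

Li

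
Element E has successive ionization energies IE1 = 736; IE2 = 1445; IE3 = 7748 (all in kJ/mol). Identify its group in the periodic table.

Group 2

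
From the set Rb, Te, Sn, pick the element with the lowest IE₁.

Rb

Across a period the outer electron is held more tightly (higher IE₁); down a group it sits in a higher shell, more shielded, and comes off more easily.
All lie in period 5, so first ionization energy increases left to right.
The lowest IE₁ among these belongs to Rb.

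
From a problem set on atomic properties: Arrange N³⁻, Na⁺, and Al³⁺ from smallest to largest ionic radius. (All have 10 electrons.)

Al³⁺ < Na⁺ < N³⁻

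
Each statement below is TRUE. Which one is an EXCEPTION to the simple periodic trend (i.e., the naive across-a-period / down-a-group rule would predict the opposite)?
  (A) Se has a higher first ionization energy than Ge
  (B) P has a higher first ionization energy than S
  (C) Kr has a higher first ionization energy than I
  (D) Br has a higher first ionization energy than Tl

The general trend: first ionization energy increases across a period and decreases down a group.
(A) Se (period 4, group 16) vs Ge (period 4, group 14): the stated order agrees with the simple trend.
(B) P (period 3, group 15) vs S (period 3, group 16): the stated order contradicts the simple trend.
(C) Kr (period 4, group 18) vs I (period 5, group 17): the stated order agrees with the simple trend.
(D) Br (period 4, group 17) vs Tl (period 6, group 13): the stated order agrees with the simple trend.
The exception is (B): S (3p⁴) ionizes more easily than half-filled P (3p³) because the paired 3p electron in S is pushed out by e⁻–e⁻ repulsion.

(B)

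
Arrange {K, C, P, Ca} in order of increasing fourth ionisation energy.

Consider each +3 ion: K³⁺ is already 2 electrons into the core; C³⁺ still has 1 valence electron; P³⁺ still has 2 valence electrons; Ca³⁺ is already 1 electron into the core.
Usually core removal costs more than valence removal, but here the competition is close: a tightly held n=2 valence electron can cost more to remove than an n=3 core electron, so the actual values have to decide it.
Valence configurations: C³⁺ [He]2s¹, P³⁺ [Ne]3s².
Tabulated IE_4 (kJ/mol): K 5877, C 6223, P 4964, Ca 6491.
Hence IE_4: P < K < C < Ca.

P, K, C, Ca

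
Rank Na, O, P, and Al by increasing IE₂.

The second ionization energy removes an electron from the +1 ion. For each element: Na⁺ is the bare [Ne] core; O⁺ still has 5 valence electrons; P⁺ still has 4 valence electrons; Al⁺ still has 2 valence electrons.
Breaking into a closed-shell core is much more expensive than removing a leftover valence electron — Na has the largest IE_2 here.
Valence configurations: O⁺ [He]2s²2p³, P⁺ [Ne]3s²3p², Al⁺ [Ne]3s².
Tabulated IE_2 (kJ/mol): Na 4562, O 3388, P 1907, Al 1817.
Overall IE_2 order: Al < P < O < Na.

Al < P < O < Na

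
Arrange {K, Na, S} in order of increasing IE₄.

Consider each +3 ion: K³⁺ is already 2 electrons into the core; Na³⁺ is already 2 electrons into the core; S³⁺ still has 3 valence electrons.
Core electrons are held far more tightly than valence electrons, so K and Na top the IE_4 order.
The numbers (kJ/mol): K 5877, Na 9543, S 4556.
Putting it together, IE_4: S < K < Na.

S, K, Na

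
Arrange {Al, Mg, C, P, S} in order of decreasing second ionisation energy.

C, S, P, Al, Mg

Consider each +1 ion: Al⁺ still has 2 valence electrons; Mg⁺ still has 1 valence electron; C⁺ still has 3 valence electrons; P⁺ still has 4 valence electrons; S⁺ still has 5 valence electrons.
All are still removing valence electrons, so compare the +1 ions as you would atoms: IE_2 generally rises across a period (higher Z_eff) and falls down a group (larger shell), subject to the usual subshell exceptions.
Valence configurations: Al⁺ [Ne]3s², Mg⁺ [Ne]3s¹, C⁺ [He]2s²2p¹, P⁺ [Ne]3s²3p², S⁺ [Ne]3s²3p³.
The numbers (kJ/mol): Al 1817, Mg 1451, C 2353, P 1907, S 2252.
Overall IE_2 order: Mg < Al < P < S < C.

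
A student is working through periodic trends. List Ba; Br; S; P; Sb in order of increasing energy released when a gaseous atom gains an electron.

Ba, P, Sb, S, Br

P is in period 3, group 15; S is in period 3, group 16; Br is in period 4, group 17; Sb is in period 5, group 15; Ba is in period 6, group 2.
Adding an electron releases more energy for atoms nearer the top right (short of the noble gases).
These span different periods and groups, so the two trends combine.
P > Ba: both effects reinforce here, so P is clearly the higher of the two.
Sb > P: this pair runs against the simple trend — see the exception note.
S > Sb: relative to Sb, both the across-period and down-group shifts push S's electron affinity up.
Br > S: period and group pull opposite ways; the across-period shift dominates (325 vs 200 kJ/mol).
Note the exception: Sb has a higher electron affinity than P, contrary to the simple trend — both are half-filled np³, but the pairing/repulsion penalty for the added electron shrinks as the p orbitals become larger and more diffuse down the group, and for Sb that outweighs the weaker nuclear attraction.
Approximate values (kJ/mol): P 72, S 200, Br 325, Sb 103, Ba 14.
So from lowest to highest: Ba < P < Sb < S < Br.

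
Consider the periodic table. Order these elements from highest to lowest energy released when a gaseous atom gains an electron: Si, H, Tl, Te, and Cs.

Te, Si, H, Cs, Tl

H is in period 1, group 1; Si is in period 3, group 14; Te is in period 5, group 16; Cs is in period 6, group 1; Tl is in period 6, group 13.
Adding an electron releases more energy for atoms nearer the top right (short of the noble gases).
Neither a single period nor a single group — weigh both effects.
Cs > Tl: this pair runs against the simple trend — see the exception note.
H > Cs: they share group 1; the group trend gives H the larger value.
Si > H: the two effects oppose for this pair; the across-period effect wins (134 vs 73 kJ/mol).
Te > Si: the two effects oppose for this pair; the across-period effect wins (190 vs 134 kJ/mol).
Note the exception: Cs has a higher electron affinity than Tl, contrary to the simple trend — Tl's ns²np¹ configuration gives only a small electron affinity — the sparsely filled np subshell binds an added electron weakly.
Tabulated electron affinity (kJ/mol): H 73, Si 134, Te 190, Cs 46, Tl 19.
So from highest to lowest: Te > Si > H > Cs > Tl.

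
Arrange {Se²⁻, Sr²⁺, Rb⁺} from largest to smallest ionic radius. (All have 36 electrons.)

All of these have 36 electrons, so size is governed by nuclear charge alone: the more protons, the stronger the pull on the same electron cloud, and the smaller the ion.
Nuclear charges: Sr²⁺ (Z=38), Rb⁺ (Z=37), Se²⁻ (Z=34).
Largest to smallest: Se²⁻ > Rb⁺ > Sr²⁺.

Se²⁻ > Rb⁺ > Sr²⁺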